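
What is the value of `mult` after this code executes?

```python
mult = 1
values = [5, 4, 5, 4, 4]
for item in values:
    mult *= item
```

Let's trace through this code step by step.

Initialize: mult = 1
Initialize: values = [5, 4, 5, 4, 4]
Entering loop: for item in values:

After execution: mult = 1600
1600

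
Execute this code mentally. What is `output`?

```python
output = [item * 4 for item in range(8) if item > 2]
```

Let's trace through this code step by step.

Initialize: output = [item * 4 for item in range(8) if item > 2]

After execution: output = [12, 16, 20, 24, 28]
[12, 16, 20, 24, 28]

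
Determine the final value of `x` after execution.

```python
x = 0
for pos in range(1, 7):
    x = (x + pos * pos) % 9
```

Let's trace through this code step by step.

Initialize: x = 0
Entering loop: for pos in range(1, 7):

After execution: x = 1
1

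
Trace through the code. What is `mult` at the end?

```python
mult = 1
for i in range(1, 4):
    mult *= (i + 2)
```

Let's trace through this code step by step.

Initialize: mult = 1
Entering loop: for i in range(1, 4):

After execution: mult = 60
60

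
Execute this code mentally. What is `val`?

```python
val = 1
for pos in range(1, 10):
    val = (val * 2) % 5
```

Let's trace through this code step by step.

Initialize: val = 1
Entering loop: for pos in range(1, 10):

After execution: val = 2
2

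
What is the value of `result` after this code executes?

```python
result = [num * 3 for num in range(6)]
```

Let's trace through this code step by step.

Initialize: result = [num * 3 for num in range(6)]

After execution: result = [0, 3, 6, 9, 12, 15]
[0, 3, 6, 9, 12, 15]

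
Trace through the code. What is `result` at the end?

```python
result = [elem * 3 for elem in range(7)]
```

Let's trace through this code step by step.

Initialize: result = [elem * 3 for elem in range(7)]

After execution: result = [0, 3, 6, 9, 12, 15, 18]
[0, 3, 6, 9, 12, 15, 18]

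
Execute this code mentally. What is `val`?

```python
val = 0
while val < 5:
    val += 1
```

Let's trace through this code step by step.

Initialize: val = 0
Entering loop: while val < 5:

After execution: val = 5
5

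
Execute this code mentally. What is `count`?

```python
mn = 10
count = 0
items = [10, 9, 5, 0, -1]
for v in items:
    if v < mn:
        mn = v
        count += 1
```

Let's trace through this code step by step.

Initialize: mn = 10
Initialize: count = 0
Initialize: items = [10, 9, 5, 0, -1]
Entering loop: for v in items:

After execution: count = 4
4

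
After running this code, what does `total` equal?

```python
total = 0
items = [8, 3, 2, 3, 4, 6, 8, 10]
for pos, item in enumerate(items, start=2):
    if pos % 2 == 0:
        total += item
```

Let's trace through this code step by step.

Initialize: total = 0
Initialize: items = [8, 3, 2, 3, 4, 6, 8, 10]
Entering loop: for pos, item in enumerate(items, start=2):

After execution: total = 22
22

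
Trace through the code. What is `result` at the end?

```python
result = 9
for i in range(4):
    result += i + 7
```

Let's trace through this code step by step.

Initialize: result = 9
Entering loop: for i in range(4):

After execution: result = 43
43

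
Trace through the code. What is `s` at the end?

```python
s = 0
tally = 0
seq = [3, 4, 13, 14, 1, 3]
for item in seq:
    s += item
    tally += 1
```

Let's trace through this code step by step.

Initialize: s = 0
Initialize: tally = 0
Initialize: seq = [3, 4, 13, 14, 1, 3]
Entering loop: for item in seq:

After execution: s = 38
38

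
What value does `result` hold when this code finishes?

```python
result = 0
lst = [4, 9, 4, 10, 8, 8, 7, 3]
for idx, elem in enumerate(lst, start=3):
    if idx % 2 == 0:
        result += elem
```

Let's trace through this code step by step.

Initialize: result = 0
Initialize: lst = [4, 9, 4, 10, 8, 8, 7, 3]
Entering loop: for idx, elem in enumerate(lst, start=3):

After execution: result = 30
30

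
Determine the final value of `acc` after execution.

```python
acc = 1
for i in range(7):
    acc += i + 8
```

Let's trace through this code step by step.

Initialize: acc = 1
Entering loop: for i in range(7):

After execution: acc = 78
78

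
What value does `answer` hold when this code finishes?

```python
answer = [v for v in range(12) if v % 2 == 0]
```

Let's trace through this code step by step.

Initialize: answer = [v for v in range(12) if v % 2 == 0]

After execution: answer = [0, 2, 4, 6, 8, 10]
[0, 2, 4, 6, 8, 10]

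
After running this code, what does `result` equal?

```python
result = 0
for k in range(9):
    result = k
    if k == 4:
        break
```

Let's trace through this code step by step.

Initialize: result = 0
Entering loop: for k in range(9):

After execution: result = 4
4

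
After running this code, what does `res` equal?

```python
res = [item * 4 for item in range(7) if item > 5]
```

Let's trace through this code step by step.

Initialize: res = [item * 4 for item in range(7) if item > 5]

After execution: res = [24]
[24]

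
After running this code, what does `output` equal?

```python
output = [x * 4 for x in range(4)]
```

Let's trace through this code step by step.

Initialize: output = [x * 4 for x in range(4)]

After execution: output = [0, 4, 8, 12]
[0, 4, 8, 12]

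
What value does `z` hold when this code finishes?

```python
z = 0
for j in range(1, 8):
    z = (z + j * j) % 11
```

Let's trace through this code step by step.

Initialize: z = 0
Entering loop: for j in range(1, 8):

After execution: z = 8
8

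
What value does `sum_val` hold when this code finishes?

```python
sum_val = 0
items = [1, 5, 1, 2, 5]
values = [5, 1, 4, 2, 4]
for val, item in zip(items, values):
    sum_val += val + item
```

Let's trace through this code step by step.

Initialize: sum_val = 0
Initialize: items = [1, 5, 1, 2, 5]
Initialize: values = [5, 1, 4, 2, 4]
Entering loop: for val, item in zip(items, values):

After execution: sum_val = 30
30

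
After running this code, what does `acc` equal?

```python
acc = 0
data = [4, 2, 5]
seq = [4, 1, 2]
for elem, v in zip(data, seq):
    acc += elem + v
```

Let's trace through this code step by step.

Initialize: acc = 0
Initialize: data = [4, 2, 5]
Initialize: seq = [4, 1, 2]
Entering loop: for elem, v in zip(data, seq):

After execution: acc = 18
18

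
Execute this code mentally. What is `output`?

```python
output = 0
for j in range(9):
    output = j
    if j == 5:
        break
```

Let's trace through this code step by step.

Initialize: output = 0
Entering loop: for j in range(9):

After execution: output = 5
5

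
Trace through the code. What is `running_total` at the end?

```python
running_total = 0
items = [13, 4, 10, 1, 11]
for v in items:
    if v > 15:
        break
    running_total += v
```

Let's trace through this code step by step.

Initialize: running_total = 0
Initialize: items = [13, 4, 10, 1, 11]
Entering loop: for v in items:

After execution: running_total = 39
39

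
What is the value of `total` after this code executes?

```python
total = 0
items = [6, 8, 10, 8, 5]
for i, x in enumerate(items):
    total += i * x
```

Let's trace through this code step by step.

Initialize: total = 0
Initialize: items = [6, 8, 10, 8, 5]
Entering loop: for i, x in enumerate(items):

After execution: total = 72
72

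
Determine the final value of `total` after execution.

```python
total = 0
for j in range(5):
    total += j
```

Let's trace through this code step by step.

Initialize: total = 0
Entering loop: for j in range(5):

After execution: total = 10
10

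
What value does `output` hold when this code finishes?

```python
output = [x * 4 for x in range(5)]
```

Let's trace through this code step by step.

Initialize: output = [x * 4 for x in range(5)]

After execution: output = [0, 4, 8, 12, 16]
[0, 4, 8, 12, 16]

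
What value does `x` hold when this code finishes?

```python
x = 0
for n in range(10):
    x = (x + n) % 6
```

Let's trace through this code step by step.

Initialize: x = 0
Entering loop: for n in range(10):

After execution: x = 3
3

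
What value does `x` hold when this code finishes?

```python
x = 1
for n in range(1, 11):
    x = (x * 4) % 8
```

Let's trace through this code step by step.

Initialize: x = 1
Entering loop: for n in range(1, 11):

After execution: x = 0
0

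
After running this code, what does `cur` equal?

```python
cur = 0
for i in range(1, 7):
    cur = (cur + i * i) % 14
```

Let's trace through this code step by step.

Initialize: cur = 0
Entering loop: for i in range(1, 7):

After execution: cur = 7
7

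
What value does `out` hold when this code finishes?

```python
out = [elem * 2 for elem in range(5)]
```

Let's trace through this code step by step.

Initialize: out = [elem * 2 for elem in range(5)]

After execution: out = [0, 2, 4, 6, 8]
[0, 2, 4, 6, 8]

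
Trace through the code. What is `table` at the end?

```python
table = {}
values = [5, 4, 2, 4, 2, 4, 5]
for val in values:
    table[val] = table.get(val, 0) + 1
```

Let's trace through this code step by step.

Initialize: table = {}
Initialize: values = [5, 4, 2, 4, 2, 4, 5]
Entering loop: for val in values:

After execution: table = {5: 2, 4: 3, 2: 2}
{5: 2, 4: 3, 2: 2}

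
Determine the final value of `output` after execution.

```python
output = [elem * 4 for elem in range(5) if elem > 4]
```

Let's trace through this code step by step.

Initialize: output = [elem * 4 for elem in range(5) if elem > 4]

After execution: output = []
[]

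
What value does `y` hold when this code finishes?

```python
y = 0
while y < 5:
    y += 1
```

Let's trace through this code step by step.

Initialize: y = 0
Entering loop: while y < 5:

After execution: y = 5
5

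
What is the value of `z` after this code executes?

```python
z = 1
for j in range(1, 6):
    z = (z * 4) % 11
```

Let's trace through this code step by step.

Initialize: z = 1
Entering loop: for j in range(1, 6):

After execution: z = 1
1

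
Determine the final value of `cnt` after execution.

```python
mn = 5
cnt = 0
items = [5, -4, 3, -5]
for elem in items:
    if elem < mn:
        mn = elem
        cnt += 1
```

Let's trace through this code step by step.

Initialize: mn = 5
Initialize: cnt = 0
Initialize: items = [5, -4, 3, -5]
Entering loop: for elem in items:

After execution: cnt = 2
2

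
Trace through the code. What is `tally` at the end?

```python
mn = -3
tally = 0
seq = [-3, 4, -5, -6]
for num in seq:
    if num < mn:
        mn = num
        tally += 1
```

Let's trace through this code step by step.

Initialize: mn = -3
Initialize: tally = 0
Initialize: seq = [-3, 4, -5, -6]
Entering loop: for num in seq:

After execution: tally = 2
2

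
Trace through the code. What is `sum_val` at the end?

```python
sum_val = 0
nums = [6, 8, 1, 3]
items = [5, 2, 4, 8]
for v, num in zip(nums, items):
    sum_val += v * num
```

Let's trace through this code step by step.

Initialize: sum_val = 0
Initialize: nums = [6, 8, 1, 3]
Initialize: items = [5, 2, 4, 8]
Entering loop: for v, num in zip(nums, items):

After execution: sum_val = 74
74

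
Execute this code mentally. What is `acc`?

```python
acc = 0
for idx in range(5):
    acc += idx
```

Let's trace through this code step by step.

Initialize: acc = 0
Entering loop: for idx in range(5):

After execution: acc = 10
10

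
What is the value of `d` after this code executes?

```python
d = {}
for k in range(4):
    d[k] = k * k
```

Let's trace through this code step by step.

Initialize: d = {}
Entering loop: for k in range(4):

After execution: d = {0: 0, 1: 1, 2: 4, 3: 9}
{0: 0, 1: 1, 2: 4, 3: 9}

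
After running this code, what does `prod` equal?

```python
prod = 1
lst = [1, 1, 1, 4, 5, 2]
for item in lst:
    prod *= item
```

Let's trace through this code step by step.

Initialize: prod = 1
Initialize: lst = [1, 1, 1, 4, 5, 2]
Entering loop: for item in lst:

After execution: prod = 40
40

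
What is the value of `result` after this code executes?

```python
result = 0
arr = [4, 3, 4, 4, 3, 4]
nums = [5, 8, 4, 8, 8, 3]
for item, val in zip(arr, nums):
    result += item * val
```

Let's trace through this code step by step.

Initialize: result = 0
Initialize: arr = [4, 3, 4, 4, 3, 4]
Initialize: nums = [5, 8, 4, 8, 8, 3]
Entering loop: for item, val in zip(arr, nums):

After execution: result = 128
128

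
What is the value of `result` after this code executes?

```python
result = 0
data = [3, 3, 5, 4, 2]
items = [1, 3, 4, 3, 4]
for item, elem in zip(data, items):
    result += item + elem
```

Let's trace through this code step by step.

Initialize: result = 0
Initialize: data = [3, 3, 5, 4, 2]
Initialize: items = [1, 3, 4, 3, 4]
Entering loop: for item, elem in zip(data, items):

After execution: result = 32
32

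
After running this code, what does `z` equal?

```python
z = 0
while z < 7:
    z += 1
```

Let's trace through this code step by step.

Initialize: z = 0
Entering loop: while z < 7:

After execution: z = 7
7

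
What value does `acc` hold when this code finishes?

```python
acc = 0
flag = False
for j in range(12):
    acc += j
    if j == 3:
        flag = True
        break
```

Let's trace through this code step by step.

Initialize: acc = 0
Initialize: flag = False
Entering loop: for j in range(12):

After execution: acc = 6
6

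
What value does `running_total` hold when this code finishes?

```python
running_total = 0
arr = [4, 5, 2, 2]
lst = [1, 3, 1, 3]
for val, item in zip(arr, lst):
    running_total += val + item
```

Let's trace through this code step by step.

Initialize: running_total = 0
Initialize: arr = [4, 5, 2, 2]
Initialize: lst = [1, 3, 1, 3]
Entering loop: for val, item in zip(arr, lst):

After execution: running_total = 21
21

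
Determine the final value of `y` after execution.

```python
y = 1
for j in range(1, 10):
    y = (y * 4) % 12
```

Let's trace through this code step by step.

Initialize: y = 1
Entering loop: for j in range(1, 10):

After execution: y = 4
4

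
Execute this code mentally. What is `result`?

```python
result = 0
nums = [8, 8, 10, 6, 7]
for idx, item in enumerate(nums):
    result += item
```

Let's trace through this code step by step.

Initialize: result = 0
Initialize: nums = [8, 8, 10, 6, 7]
Entering loop: for idx, item in enumerate(nums):

After execution: result = 39
39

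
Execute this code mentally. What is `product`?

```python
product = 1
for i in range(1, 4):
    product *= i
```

Let's trace through this code step by step.

Initialize: product = 1
Entering loop: for i in range(1, 4):

After execution: product = 6
6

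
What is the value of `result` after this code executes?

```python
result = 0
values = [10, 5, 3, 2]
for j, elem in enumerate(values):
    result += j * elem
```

Let's trace through this code step by step.

Initialize: result = 0
Initialize: values = [10, 5, 3, 2]
Entering loop: for j, elem in enumerate(values):

After execution: result = 17
17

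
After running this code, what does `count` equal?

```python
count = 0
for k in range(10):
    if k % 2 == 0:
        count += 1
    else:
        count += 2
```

Let's trace through this code step by step.

Initialize: count = 0
Entering loop: for k in range(10):

After execution: count = 15
15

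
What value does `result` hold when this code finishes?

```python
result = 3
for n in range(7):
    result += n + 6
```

Let's trace through this code step by step.

Initialize: result = 3
Entering loop: for n in range(7):

After execution: result = 66
66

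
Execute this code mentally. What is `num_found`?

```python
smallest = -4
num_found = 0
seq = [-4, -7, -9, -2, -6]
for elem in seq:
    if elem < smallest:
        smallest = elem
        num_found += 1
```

Let's trace through this code step by step.

Initialize: smallest = -4
Initialize: num_found = 0
Initialize: seq = [-4, -7, -9, -2, -6]
Entering loop: for elem in seq:

After execution: num_found = 2
2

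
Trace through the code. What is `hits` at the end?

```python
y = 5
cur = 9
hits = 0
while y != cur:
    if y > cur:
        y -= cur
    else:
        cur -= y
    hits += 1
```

Let's trace through this code step by step.

Initialize: y = 5
Initialize: cur = 9
Initialize: hits = 0
Entering loop: while y != cur:

After execution: hits = 5
5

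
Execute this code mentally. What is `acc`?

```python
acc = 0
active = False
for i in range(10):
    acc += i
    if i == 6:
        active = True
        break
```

Let's trace through this code step by step.

Initialize: acc = 0
Initialize: active = False
Entering loop: for i in range(10):

After execution: acc = 21
21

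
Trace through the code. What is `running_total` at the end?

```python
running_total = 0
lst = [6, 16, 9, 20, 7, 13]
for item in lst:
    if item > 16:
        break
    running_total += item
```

Let's trace through this code step by step.

Initialize: running_total = 0
Initialize: lst = [6, 16, 9, 20, 7, 13]
Entering loop: for item in lst:

After execution: running_total = 31
31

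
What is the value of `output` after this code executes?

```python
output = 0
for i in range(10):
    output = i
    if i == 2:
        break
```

Let's trace through this code step by step.

Initialize: output = 0
Entering loop: for i in range(10):

After execution: output = 2
2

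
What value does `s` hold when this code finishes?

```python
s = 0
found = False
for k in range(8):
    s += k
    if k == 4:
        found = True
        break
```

Let's trace through this code step by step.

Initialize: s = 0
Initialize: found = False
Entering loop: for k in range(8):

After execution: s = 10
10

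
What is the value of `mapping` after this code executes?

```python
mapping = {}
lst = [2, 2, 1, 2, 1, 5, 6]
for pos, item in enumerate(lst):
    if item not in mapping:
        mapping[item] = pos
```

Let's trace through this code step by step.

Initialize: mapping = {}
Initialize: lst = [2, 2, 1, 2, 1, 5, 6]
Entering loop: for pos, item in enumerate(lst):

After execution: mapping = {2: 0, 1: 2, 5: 5, 6: 6}
{2: 0, 1: 2, 5: 5, 6: 6}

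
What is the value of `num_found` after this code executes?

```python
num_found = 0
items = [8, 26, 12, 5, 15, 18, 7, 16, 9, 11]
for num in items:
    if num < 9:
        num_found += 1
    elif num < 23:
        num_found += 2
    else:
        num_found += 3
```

Let's trace through this code step by step.

Initialize: num_found = 0
Initialize: items = [8, 26, 12, 5, 15, 18, 7, 16, 9, 11]
Entering loop: for num in items:

After execution: num_found = 18
18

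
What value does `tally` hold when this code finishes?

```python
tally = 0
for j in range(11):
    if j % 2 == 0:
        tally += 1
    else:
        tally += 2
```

Let's trace through this code step by step.

Initialize: tally = 0
Entering loop: for j in range(11):

After execution: tally = 16
16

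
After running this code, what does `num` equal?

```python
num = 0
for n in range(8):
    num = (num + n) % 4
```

Let's trace through this code step by step.

Initialize: num = 0
Entering loop: for n in range(8):

After execution: num = 0
0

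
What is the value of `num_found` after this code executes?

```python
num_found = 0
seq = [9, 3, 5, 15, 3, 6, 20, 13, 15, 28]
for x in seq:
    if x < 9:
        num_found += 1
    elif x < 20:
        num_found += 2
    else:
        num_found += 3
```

Let's trace through this code step by step.

Initialize: num_found = 0
Initialize: seq = [9, 3, 5, 15, 3, 6, 20, 13, 15, 28]
Entering loop: for x in seq:

After execution: num_found = 18
18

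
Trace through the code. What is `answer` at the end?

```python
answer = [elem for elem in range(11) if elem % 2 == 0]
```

Let's trace through this code step by step.

Initialize: answer = [elem for elem in range(11) if elem % 2 == 0]

After execution: answer = [0, 2, 4, 6, 8, 10]
[0, 2, 4, 6, 8, 10]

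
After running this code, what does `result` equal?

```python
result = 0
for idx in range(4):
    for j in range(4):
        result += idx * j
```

Let's trace through this code step by step.

Initialize: result = 0
Entering loop: for idx in range(4):

After execution: result = 36
36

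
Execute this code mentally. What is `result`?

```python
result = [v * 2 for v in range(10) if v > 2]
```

Let's trace through this code step by step.

Initialize: result = [v * 2 for v in range(10) if v > 2]

After execution: result = [6, 8, 10, 12, 14, 16, 18]
[6, 8, 10, 12, 14, 16, 18]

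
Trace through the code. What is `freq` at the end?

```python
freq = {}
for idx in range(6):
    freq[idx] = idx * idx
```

Let's trace through this code step by step.

Initialize: freq = {}
Entering loop: for idx in range(6):

After execution: freq = {0: 0, 1: 1, 2: 4, 3: 9, 4: 16, 5: 25}
{0: 0, 1: 1, 2: 4, 3: 9, 4: 16, 5: 25}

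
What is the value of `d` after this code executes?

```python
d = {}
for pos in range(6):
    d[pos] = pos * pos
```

Let's trace through this code step by step.

Initialize: d = {}
Entering loop: for pos in range(6):

After execution: d = {0: 0, 1: 1, 2: 4, 3: 9, 4: 16, 5: 25}
{0: 0, 1: 1, 2: 4, 3: 9, 4: 16, 5: 25}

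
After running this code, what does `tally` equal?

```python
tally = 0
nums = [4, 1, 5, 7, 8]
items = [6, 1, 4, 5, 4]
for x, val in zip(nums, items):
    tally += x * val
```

Let's trace through this code step by step.

Initialize: tally = 0
Initialize: nums = [4, 1, 5, 7, 8]
Initialize: items = [6, 1, 4, 5, 4]
Entering loop: for x, val in zip(nums, items):

After execution: tally = 112
112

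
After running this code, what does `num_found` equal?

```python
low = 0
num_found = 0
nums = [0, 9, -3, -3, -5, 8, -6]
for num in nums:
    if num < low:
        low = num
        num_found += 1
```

Let's trace through this code step by step.

Initialize: low = 0
Initialize: num_found = 0
Initialize: nums = [0, 9, -3, -3, -5, 8, -6]
Entering loop: for num in nums:

After execution: num_found = 3
3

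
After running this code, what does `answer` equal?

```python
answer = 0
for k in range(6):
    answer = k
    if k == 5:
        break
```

Let's trace through this code step by step.

Initialize: answer = 0
Entering loop: for k in range(6):

After execution: answer = 5
5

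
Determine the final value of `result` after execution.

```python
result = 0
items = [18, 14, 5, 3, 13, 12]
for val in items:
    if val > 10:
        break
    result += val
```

Let's trace through this code step by step.

Initialize: result = 0
Initialize: items = [18, 14, 5, 3, 13, 12]
Entering loop: for val in items:

After execution: result = 0
0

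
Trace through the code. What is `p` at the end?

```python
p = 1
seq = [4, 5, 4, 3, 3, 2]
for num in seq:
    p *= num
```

Let's trace through this code step by step.

Initialize: p = 1
Initialize: seq = [4, 5, 4, 3, 3, 2]
Entering loop: for num in seq:

After execution: p = 1440
1440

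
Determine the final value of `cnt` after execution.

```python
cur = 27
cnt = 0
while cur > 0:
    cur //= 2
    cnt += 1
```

Let's trace through this code step by step.

Initialize: cur = 27
Initialize: cnt = 0
Entering loop: while cur > 0:

After execution: cnt = 5
5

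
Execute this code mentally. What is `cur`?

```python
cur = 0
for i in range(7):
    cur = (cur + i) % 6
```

Let's trace through this code step by step.

Initialize: cur = 0
Entering loop: for i in range(7):

After execution: cur = 3
3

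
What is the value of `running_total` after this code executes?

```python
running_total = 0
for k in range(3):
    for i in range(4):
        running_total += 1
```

Let's trace through this code step by step.

Initialize: running_total = 0
Entering loop: for k in range(3):

After execution: running_total = 12
12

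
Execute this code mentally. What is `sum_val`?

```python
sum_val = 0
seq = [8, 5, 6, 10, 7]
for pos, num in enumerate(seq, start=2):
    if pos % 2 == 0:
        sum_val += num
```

Let's trace through this code step by step.

Initialize: sum_val = 0
Initialize: seq = [8, 5, 6, 10, 7]
Entering loop: for pos, num in enumerate(seq, start=2):

After execution: sum_val = 21
21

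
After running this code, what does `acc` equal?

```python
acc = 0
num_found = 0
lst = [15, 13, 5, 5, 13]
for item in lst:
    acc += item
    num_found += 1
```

Let's trace through this code step by step.

Initialize: acc = 0
Initialize: num_found = 0
Initialize: lst = [15, 13, 5, 5, 13]
Entering loop: for item in lst:

After execution: acc = 51
51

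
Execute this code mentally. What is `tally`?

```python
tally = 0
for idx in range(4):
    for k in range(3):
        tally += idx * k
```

Let's trace through this code step by step.

Initialize: tally = 0
Entering loop: for idx in range(4):

After execution: tally = 18
18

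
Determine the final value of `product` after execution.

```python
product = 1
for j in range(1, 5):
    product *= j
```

Let's trace through this code step by step.

Initialize: product = 1
Entering loop: for j in range(1, 5):

After execution: product = 24
24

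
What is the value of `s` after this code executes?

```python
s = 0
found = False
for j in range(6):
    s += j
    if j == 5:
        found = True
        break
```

Let's trace through this code step by step.

Initialize: s = 0
Initialize: found = False
Entering loop: for j in range(6):

After execution: s = 15
15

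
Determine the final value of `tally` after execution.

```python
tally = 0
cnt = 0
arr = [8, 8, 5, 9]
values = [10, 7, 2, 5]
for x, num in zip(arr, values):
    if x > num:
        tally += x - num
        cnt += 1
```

Let's trace through this code step by step.

Initialize: tally = 0
Initialize: cnt = 0
Initialize: arr = [8, 8, 5, 9]
Initialize: values = [10, 7, 2, 5]
Entering loop: for x, num in zip(arr, values):

After execution: tally = 8
8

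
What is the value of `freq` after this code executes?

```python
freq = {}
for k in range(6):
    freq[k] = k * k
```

Let's trace through this code step by step.

Initialize: freq = {}
Entering loop: for k in range(6):

After execution: freq = {0: 0, 1: 1, 2: 4, 3: 9, 4: 16, 5: 25}
{0: 0, 1: 1, 2: 4, 3: 9, 4: 16, 5: 25}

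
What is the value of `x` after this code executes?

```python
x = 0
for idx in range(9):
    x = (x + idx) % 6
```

Let's trace through this code step by step.

Initialize: x = 0
Entering loop: for idx in range(9):

After execution: x = 0
0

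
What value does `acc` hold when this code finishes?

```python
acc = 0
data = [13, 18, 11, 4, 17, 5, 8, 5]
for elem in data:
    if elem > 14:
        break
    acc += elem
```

Let's trace through this code step by step.

Initialize: acc = 0
Initialize: data = [13, 18, 11, 4, 17, 5, 8, 5]
Entering loop: for elem in data:

After execution: acc = 13
13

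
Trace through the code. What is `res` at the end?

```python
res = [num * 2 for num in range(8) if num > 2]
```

Let's trace through this code step by step.

Initialize: res = [num * 2 for num in range(8) if num > 2]

After execution: res = [6, 8, 10, 12, 14]
[6, 8, 10, 12, 14]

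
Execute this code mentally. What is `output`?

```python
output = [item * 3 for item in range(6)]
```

Let's trace through this code step by step.

Initialize: output = [item * 3 for item in range(6)]

After execution: output = [0, 3, 6, 9, 12, 15]
[0, 3, 6, 9, 12, 15]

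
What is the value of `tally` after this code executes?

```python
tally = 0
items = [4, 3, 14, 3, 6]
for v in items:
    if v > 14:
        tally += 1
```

Let's trace through this code step by step.

Initialize: tally = 0
Initialize: items = [4, 3, 14, 3, 6]
Entering loop: for v in items:

After execution: tally = 0
0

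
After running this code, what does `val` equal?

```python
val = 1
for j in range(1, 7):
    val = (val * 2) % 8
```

Let's trace through this code step by step.

Initialize: val = 1
Entering loop: for j in range(1, 7):

After execution: val = 0
0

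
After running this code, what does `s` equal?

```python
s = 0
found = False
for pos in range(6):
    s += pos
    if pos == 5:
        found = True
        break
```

Let's trace through this code step by step.

Initialize: s = 0
Initialize: found = False
Entering loop: for pos in range(6):

After execution: s = 15
15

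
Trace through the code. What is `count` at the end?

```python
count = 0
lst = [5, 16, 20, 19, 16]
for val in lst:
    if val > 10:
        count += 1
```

Let's trace through this code step by step.

Initialize: count = 0
Initialize: lst = [5, 16, 20, 19, 16]
Entering loop: for val in lst:

After execution: count = 4
4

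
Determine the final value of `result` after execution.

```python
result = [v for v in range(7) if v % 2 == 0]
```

Let's trace through this code step by step.

Initialize: result = [v for v in range(7) if v % 2 == 0]

After execution: result = [0, 2, 4, 6]
[0, 2, 4, 6]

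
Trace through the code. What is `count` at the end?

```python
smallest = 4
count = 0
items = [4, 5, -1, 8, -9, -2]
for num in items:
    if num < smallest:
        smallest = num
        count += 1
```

Let's trace through this code step by step.

Initialize: smallest = 4
Initialize: count = 0
Initialize: items = [4, 5, -1, 8, -9, -2]
Entering loop: for num in items:

After execution: count = 2
2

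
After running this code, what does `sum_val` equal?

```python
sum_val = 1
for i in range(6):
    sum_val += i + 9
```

Let's trace through this code step by step.

Initialize: sum_val = 1
Entering loop: for i in range(6):

After execution: sum_val = 70
70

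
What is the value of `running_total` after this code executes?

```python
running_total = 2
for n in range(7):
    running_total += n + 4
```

Let's trace through this code step by step.

Initialize: running_total = 2
Entering loop: for n in range(7):

After execution: running_total = 51
51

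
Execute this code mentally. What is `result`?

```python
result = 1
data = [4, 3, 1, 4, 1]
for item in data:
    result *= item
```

Let's trace through this code step by step.

Initialize: result = 1
Initialize: data = [4, 3, 1, 4, 1]
Entering loop: for item in data:

After execution: result = 48
48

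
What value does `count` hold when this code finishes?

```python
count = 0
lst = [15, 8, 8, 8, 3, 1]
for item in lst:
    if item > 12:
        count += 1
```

Let's trace through this code step by step.

Initialize: count = 0
Initialize: lst = [15, 8, 8, 8, 3, 1]
Entering loop: for item in lst:

After execution: count = 1
1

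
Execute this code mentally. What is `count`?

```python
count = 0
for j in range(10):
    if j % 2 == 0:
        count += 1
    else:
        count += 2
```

Let's trace through this code step by step.

Initialize: count = 0
Entering loop: for j in range(10):

After execution: count = 15
15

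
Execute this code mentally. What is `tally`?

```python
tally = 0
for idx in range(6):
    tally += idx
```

Let's trace through this code step by step.

Initialize: tally = 0
Entering loop: for idx in range(6):

After execution: tally = 15
15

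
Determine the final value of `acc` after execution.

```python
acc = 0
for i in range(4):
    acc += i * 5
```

Let's trace through this code step by step.

Initialize: acc = 0
Entering loop: for i in range(4):

After execution: acc = 30
30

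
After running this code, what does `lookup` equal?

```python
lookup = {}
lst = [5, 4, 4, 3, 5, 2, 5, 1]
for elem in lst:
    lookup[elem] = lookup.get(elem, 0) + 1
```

Let's trace through this code step by step.

Initialize: lookup = {}
Initialize: lst = [5, 4, 4, 3, 5, 2, 5, 1]
Entering loop: for elem in lst:

After execution: lookup = {5: 3, 4: 2, 3: 1, 2: 1, 1: 1}
{5: 3, 4: 2, 3: 1, 2: 1, 1: 1}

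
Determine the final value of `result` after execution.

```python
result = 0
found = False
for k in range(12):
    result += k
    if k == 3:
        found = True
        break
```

Let's trace through this code step by step.

Initialize: result = 0
Initialize: found = False
Entering loop: for k in range(12):

After execution: result = 6
6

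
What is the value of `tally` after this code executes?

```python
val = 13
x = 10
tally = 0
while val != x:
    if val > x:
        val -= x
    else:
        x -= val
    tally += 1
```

Let's trace through this code step by step.

Initialize: val = 13
Initialize: x = 10
Initialize: tally = 0
Entering loop: while val != x:

After execution: tally = 6
6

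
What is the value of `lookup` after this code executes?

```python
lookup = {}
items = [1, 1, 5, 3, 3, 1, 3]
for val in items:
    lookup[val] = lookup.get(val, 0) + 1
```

Let's trace through this code step by step.

Initialize: lookup = {}
Initialize: items = [1, 1, 5, 3, 3, 1, 3]
Entering loop: for val in items:

After execution: lookup = {1: 3, 5: 1, 3: 3}
{1: 3, 5: 1, 3: 3}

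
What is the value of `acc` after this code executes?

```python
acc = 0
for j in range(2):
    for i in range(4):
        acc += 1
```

Let's trace through this code step by step.

Initialize: acc = 0
Entering loop: for j in range(2):

After execution: acc = 8
8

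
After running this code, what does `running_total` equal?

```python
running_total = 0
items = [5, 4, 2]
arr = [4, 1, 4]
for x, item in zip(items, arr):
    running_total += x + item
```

Let's trace through this code step by step.

Initialize: running_total = 0
Initialize: items = [5, 4, 2]
Initialize: arr = [4, 1, 4]
Entering loop: for x, item in zip(items, arr):

After execution: running_total = 20
20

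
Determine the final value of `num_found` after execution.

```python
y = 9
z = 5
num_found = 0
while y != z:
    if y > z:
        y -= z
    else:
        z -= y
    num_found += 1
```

Let's trace through this code step by step.

Initialize: y = 9
Initialize: z = 5
Initialize: num_found = 0
Entering loop: while y != z:

After execution: num_found = 5
5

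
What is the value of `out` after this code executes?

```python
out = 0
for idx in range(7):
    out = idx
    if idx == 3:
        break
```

Let's trace through this code step by step.

Initialize: out = 0
Entering loop: for idx in range(7):

After execution: out = 3
3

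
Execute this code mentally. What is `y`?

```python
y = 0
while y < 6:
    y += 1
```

Let's trace through this code step by step.

Initialize: y = 0
Entering loop: while y < 6:

After execution: y = 6
6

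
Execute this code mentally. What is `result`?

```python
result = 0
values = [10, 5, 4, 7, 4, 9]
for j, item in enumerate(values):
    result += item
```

Let's trace through this code step by step.

Initialize: result = 0
Initialize: values = [10, 5, 4, 7, 4, 9]
Entering loop: for j, item in enumerate(values):

After execution: result = 39
39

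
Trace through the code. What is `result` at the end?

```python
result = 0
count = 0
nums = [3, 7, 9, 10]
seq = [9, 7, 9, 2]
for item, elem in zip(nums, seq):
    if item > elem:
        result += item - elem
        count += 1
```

Let's trace through this code step by step.

Initialize: result = 0
Initialize: count = 0
Initialize: nums = [3, 7, 9, 10]
Initialize: seq = [9, 7, 9, 2]
Entering loop: for item, elem in zip(nums, seq):

After execution: result = 8
8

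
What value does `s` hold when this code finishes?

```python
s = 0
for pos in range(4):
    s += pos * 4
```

Let's trace through this code step by step.

Initialize: s = 0
Entering loop: for pos in range(4):

After execution: s = 24
24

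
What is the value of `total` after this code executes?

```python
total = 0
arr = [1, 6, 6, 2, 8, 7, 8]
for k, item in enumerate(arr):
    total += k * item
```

Let's trace through this code step by step.

Initialize: total = 0
Initialize: arr = [1, 6, 6, 2, 8, 7, 8]
Entering loop: for k, item in enumerate(arr):

After execution: total = 139
139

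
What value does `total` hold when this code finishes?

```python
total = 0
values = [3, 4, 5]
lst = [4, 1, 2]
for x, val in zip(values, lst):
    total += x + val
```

Let's trace through this code step by step.

Initialize: total = 0
Initialize: values = [3, 4, 5]
Initialize: lst = [4, 1, 2]
Entering loop: for x, val in zip(values, lst):

After execution: total = 19
19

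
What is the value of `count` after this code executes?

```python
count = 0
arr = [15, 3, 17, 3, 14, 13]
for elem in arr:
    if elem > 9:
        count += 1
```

Let's trace through this code step by step.

Initialize: count = 0
Initialize: arr = [15, 3, 17, 3, 14, 13]
Entering loop: for elem in arr:

After execution: count = 4
4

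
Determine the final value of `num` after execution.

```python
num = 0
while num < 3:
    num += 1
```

Let's trace through this code step by step.

Initialize: num = 0
Entering loop: while num < 3:

After execution: num = 3
3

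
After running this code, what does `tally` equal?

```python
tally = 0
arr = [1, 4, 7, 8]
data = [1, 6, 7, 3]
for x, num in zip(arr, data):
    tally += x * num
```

Let's trace through this code step by step.

Initialize: tally = 0
Initialize: arr = [1, 4, 7, 8]
Initialize: data = [1, 6, 7, 3]
Entering loop: for x, num in zip(arr, data):

After execution: tally = 98
98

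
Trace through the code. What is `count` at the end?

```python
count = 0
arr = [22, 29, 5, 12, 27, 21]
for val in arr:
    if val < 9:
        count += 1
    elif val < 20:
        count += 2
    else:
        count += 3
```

Let's trace through this code step by step.

Initialize: count = 0
Initialize: arr = [22, 29, 5, 12, 27, 21]
Entering loop: for val in arr:

After execution: count = 15
15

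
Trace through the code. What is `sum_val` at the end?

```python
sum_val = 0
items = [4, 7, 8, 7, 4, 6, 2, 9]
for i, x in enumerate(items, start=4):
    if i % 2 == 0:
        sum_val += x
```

Let's trace through this code step by step.

Initialize: sum_val = 0
Initialize: items = [4, 7, 8, 7, 4, 6, 2, 9]
Entering loop: for i, x in enumerate(items, start=4):

After execution: sum_val = 18
18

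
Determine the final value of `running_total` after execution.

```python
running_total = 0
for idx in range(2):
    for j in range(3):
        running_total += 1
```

Let's trace through this code step by step.

Initialize: running_total = 0
Entering loop: for idx in range(2):

After execution: running_total = 6
6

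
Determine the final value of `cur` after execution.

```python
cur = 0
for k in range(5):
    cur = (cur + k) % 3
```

Let's trace through this code step by step.

Initialize: cur = 0
Entering loop: for k in range(5):

After execution: cur = 1
1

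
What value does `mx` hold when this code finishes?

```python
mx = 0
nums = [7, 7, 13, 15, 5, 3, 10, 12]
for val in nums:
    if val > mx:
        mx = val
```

Let's trace through this code step by step.

Initialize: mx = 0
Initialize: nums = [7, 7, 13, 15, 5, 3, 10, 12]
Entering loop: for val in nums:

After execution: mx = 15
15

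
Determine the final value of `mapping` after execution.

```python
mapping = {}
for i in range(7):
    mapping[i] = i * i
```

Let's trace through this code step by step.

Initialize: mapping = {}
Entering loop: for i in range(7):

After execution: mapping = {0: 0, 1: 1, 2: 4, 3: 9, 4: 16, 5: 25, 6: 36}
{0: 0, 1: 1, 2: 4, 3: 9, 4: 16, 5: 25, 6: 36}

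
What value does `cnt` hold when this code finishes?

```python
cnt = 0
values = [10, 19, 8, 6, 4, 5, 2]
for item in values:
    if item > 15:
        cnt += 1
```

Let's trace through this code step by step.

Initialize: cnt = 0
Initialize: values = [10, 19, 8, 6, 4, 5, 2]
Entering loop: for item in values:

After execution: cnt = 1
1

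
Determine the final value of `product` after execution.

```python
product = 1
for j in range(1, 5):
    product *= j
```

Let's trace through this code step by step.

Initialize: product = 1
Entering loop: for j in range(1, 5):

After execution: product = 24
24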